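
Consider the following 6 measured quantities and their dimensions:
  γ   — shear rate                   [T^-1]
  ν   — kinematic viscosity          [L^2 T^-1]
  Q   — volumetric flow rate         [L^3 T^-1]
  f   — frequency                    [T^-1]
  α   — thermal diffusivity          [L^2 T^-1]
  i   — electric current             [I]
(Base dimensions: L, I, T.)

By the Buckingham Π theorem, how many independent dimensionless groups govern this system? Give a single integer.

Dimensional matrix (L×I×T by γ×ν×Q×f×α×i):
  L: [ 0  2  3  0  2  0]
  I: [ 0  0  0  0  0  1]
  T: [-1 -1 -1 -1 -1  0]
RREF → pivots at {γ,ν,i} ⇒ r = 3
n=6, r=3 ⇒ 3 dimensionless groups

3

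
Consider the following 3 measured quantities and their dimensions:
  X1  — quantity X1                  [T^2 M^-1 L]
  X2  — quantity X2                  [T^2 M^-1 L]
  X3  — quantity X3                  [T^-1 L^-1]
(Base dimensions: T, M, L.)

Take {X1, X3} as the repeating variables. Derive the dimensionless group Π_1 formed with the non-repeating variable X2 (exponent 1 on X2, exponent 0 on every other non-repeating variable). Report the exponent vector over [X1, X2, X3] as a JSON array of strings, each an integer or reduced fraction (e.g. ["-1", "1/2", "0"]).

Dimensional matrix (T×M×L by X1×X2×X3):
  T: [ 2  2 -1]
  M: [-1 -1  0]
  L: [ 1  1 -1]
RREF → pivots at {X1,X3} ⇒ r = 2
Repeat: X1,X3; free: X2
RREF:
  r0: [   1    1    0]
  r1: [   0    0    1]
  r2: [   0    0    0]
Fix exponent of X2 at 1; solve each RREF row for its pivot's exponent:
  r0: exp(X1) + (1)·1 = 0 ⇒ exp(X1) = -1
  r1: exp(X3) + (0)·1 = 0 ⇒ exp(X3) = 0
Π_1 = X1^-1 · X2

["-1", "1", "0"]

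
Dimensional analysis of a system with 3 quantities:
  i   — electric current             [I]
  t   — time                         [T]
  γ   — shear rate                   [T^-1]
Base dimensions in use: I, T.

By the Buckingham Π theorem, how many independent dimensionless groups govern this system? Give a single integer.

1

Exponent matrix [I,T] × [i,t,γ]:
  I: [ 1  0  0]
  T: [ 0  1 -1]
Row reduction gives pivot columns i,t; rank = 2
3 vars − rank 2 = 1 Π group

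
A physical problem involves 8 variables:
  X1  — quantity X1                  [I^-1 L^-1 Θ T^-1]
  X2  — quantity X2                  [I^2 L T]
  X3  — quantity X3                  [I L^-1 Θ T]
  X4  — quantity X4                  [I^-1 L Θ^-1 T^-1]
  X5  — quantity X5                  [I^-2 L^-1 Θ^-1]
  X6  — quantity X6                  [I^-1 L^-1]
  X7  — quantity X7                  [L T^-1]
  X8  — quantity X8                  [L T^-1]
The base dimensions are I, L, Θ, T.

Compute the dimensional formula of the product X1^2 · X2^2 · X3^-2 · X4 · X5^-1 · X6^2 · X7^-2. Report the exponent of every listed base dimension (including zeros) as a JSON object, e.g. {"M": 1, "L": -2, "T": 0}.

Dimensional matrix (I×L×Θ×T by X1×X2×X3×X4×X5×X6×X7×X8):
  I: [-1  2  1 -1 -2 -1  0  0]
  L: [-1  1 -1  1 -1 -1  1  1]
  Θ: [ 1  0  1 -1 -1  0  0  0]
  T: [-1  1  1 -1  0  0 -1 -1]
  [I]: (2)·-1+(2)·2+(-2)·1+(1)·-1+(-1)·-2+(2)·-1+(-2)·0 = -1
  [L]: (2)·-1+(2)·1+(-2)·-1+(1)·1+(-1)·-1+(2)·-1+(-2)·1 = 0
  [Θ]: (2)·1+(2)·0+(-2)·1+(1)·-1+(-1)·-1+(2)·0+(-2)·0 = 0
  [T]: (2)·-1+(2)·1+(-2)·1+(1)·-1+(-1)·0+(2)·0+(-2)·-1 = -1
⇒ I^-1 T^-1

{"I": -1, "L": 0, "Θ": 0, "T": -1}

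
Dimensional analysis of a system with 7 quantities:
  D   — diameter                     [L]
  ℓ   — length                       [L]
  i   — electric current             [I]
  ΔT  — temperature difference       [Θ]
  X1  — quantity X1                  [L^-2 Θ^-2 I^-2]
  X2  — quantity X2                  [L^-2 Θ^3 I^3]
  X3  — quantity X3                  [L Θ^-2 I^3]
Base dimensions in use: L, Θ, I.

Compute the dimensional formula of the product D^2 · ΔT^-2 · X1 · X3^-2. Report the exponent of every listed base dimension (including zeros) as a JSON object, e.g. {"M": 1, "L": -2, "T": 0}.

Write exponents as rows L,Θ,I / cols D,ℓ,i,ΔT,X1,X2,X3:
  L: [ 1  1  0  0 -2 -2  1]
  Θ: [ 0  0  0  1 -2  3 -2]
  I: [ 0  0  1  0 -2  3  3]
  [L]: (2)·1+(-2)·0+(1)·-2+(-2)·1 = -2
  [Θ]: (2)·0+(-2)·1+(1)·-2+(-2)·-2 = 0
  [I]: (2)·0+(-2)·0+(1)·-2+(-2)·3 = -8
⇒ L^-2 I^-8

{"L": -2, "Θ": 0, "I": -8}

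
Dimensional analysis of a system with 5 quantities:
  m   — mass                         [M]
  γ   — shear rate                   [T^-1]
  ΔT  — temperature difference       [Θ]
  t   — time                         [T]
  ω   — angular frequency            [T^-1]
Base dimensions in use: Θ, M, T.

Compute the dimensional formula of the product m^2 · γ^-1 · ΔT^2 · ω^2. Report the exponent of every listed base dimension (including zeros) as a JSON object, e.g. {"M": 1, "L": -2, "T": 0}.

Dimensional matrix (Θ×M×T by m×γ×ΔT×t×ω):
  Θ: [ 0  0  1  0  0]
  M: [ 1  0  0  0  0]
  T: [ 0 -1  0  1 -1]
  [Θ]: (2)·0+(-1)·0+(2)·1+(2)·0 = 2
  [M]: (2)·1+(-1)·0+(2)·0+(2)·0 = 2
  [T]: (2)·0+(-1)·-1+(2)·0+(2)·-1 = -1
⇒ Θ^2 M^2 T^-1

{"Θ": 2, "M": 2, "T": -1}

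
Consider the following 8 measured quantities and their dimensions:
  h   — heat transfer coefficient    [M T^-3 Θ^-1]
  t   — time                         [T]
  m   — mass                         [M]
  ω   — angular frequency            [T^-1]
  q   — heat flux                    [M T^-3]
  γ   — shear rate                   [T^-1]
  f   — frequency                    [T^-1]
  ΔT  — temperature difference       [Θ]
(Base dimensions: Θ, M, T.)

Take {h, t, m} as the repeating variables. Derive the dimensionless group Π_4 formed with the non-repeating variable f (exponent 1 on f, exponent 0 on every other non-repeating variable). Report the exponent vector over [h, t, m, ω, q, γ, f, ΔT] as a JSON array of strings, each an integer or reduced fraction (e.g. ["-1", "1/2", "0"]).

Write exponents as rows Θ,M,T / cols h,t,m,ω,q,γ,f,ΔT:
  Θ: [-1  0  0  0  0  0  0  1]
  M: [ 1  0  1  0  1  0  0  0]
  T: [-3  1  0 -1 -3 -1 -1  0]
Row reduction gives pivot columns h,t,m; rank = 3
Repeat: h,t,m; free: ω,q,γ,f,ΔT
RREF:
  r0: [   1    0    0    0    0    0    0   -1]
  r1: [   0    1    0   -1   -3   -1   -1   -3]
  r2: [   0    0    1    0    1    0    0    1]
Fix exponent of f at 1, ω at 0, q at 0, γ at 0, ΔT at 0; solve each RREF row for its pivot's exponent:
  r0: exp(h) + (0)·1 = 0 ⇒ exp(h) = 0
  r1: exp(t) + (-1)·1 = 0 ⇒ exp(t) = 1
  r2: exp(m) + (0)·1 = 0 ⇒ exp(m) = 0
Π_4 = t · f

["0", "1", "0", "0", "0", "0", "1", "0"]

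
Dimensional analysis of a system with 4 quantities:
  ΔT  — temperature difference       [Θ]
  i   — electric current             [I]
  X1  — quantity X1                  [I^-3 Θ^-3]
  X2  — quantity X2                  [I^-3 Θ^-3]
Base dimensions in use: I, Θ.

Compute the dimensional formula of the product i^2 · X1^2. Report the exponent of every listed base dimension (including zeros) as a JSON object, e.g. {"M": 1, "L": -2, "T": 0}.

Dimensional matrix (I×Θ by ΔT×i×X1×X2):
  I: [ 0  1 -3 -3]
  Θ: [ 1  0 -3 -3]
  [I]: (2)·1+(2)·-3 = -4
  [Θ]: (2)·0+(2)·-3 = -6
⇒ I^-4 Θ^-6

{"I": -4, "Θ": -6}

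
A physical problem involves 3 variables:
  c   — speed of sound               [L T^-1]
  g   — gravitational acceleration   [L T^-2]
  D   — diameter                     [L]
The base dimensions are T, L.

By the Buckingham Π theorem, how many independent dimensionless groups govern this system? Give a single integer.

Exponent matrix [T,L] × [c,g,D]:
  T: [-1 -2  0]
  L: [ 1  1  1]
Echelon form has 2 nonzero rows (pivots: c,g)
Π count = n − r = 3 − 2 = 1

1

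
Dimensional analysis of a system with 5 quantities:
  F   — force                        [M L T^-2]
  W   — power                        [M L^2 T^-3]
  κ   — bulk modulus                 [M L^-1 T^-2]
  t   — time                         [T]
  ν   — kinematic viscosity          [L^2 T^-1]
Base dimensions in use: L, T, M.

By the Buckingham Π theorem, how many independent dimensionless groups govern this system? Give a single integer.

2

Dimensional matrix (L×T×M by F×W×κ×t×ν):
  L: [ 1  2 -1  0  2]
  T: [-2 -3 -2  1 -1]
  M: [ 1  1  1  0  0]
RREF → pivots at {F,W,κ} ⇒ r = 3
5 vars − rank 3 = 2 Π groups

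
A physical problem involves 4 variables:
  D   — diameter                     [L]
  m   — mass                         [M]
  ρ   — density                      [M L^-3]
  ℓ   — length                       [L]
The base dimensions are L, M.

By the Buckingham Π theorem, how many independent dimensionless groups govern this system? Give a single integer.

Exponent matrix [L,M] × [D,m,ρ,ℓ]:
  L: [ 1  0 -3  1]
  M: [ 0  1  1  0]
RREF → pivots at {D,m} ⇒ r = 2
n=4, r=2 ⇒ 2 dimensionless groups

2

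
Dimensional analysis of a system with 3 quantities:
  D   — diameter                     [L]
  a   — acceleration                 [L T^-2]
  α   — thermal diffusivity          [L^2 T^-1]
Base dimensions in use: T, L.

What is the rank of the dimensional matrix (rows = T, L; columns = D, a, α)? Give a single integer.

2

Exponent matrix [T,L] × [D,a,α]:
  T: [ 0 -2 -1]
  L: [ 1  1  2]
RREF → pivots at {D,a} ⇒ r = 2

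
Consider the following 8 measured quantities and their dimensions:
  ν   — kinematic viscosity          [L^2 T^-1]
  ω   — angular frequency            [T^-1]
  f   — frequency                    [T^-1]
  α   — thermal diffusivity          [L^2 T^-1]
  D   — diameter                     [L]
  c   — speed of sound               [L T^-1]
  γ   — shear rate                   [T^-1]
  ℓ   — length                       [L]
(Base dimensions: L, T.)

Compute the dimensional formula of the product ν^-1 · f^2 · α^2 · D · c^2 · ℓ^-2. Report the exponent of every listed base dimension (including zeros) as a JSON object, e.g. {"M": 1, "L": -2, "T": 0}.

{"L": 3, "T": -5}

Exponent matrix [L,T] × [ν,ω,f,α,D,c,γ,ℓ]:
  L: [ 2  0  0  2  1  1  0  1]
  T: [-1 -1 -1 -1  0 -1 -1  0]
  [L]: (-1)·2+(2)·0+(2)·2+(1)·1+(2)·1+(-2)·1 = 3
  [T]: (-1)·-1+(2)·-1+(2)·-1+(1)·0+(2)·-1+(-2)·0 = -5
⇒ L^3 T^-5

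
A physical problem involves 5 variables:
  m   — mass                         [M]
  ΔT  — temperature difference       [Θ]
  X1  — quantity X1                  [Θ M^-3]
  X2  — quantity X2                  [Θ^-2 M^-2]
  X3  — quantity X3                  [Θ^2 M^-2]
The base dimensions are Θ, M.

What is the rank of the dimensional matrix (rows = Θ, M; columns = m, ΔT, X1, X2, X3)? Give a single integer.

2

Write exponents as rows Θ,M / cols m,ΔT,X1,X2,X3:
  Θ: [ 0  1  1 -2  2]
  M: [ 1  0 -3 -2 -2]
RREF → pivots at {m,ΔT} ⇒ r = 2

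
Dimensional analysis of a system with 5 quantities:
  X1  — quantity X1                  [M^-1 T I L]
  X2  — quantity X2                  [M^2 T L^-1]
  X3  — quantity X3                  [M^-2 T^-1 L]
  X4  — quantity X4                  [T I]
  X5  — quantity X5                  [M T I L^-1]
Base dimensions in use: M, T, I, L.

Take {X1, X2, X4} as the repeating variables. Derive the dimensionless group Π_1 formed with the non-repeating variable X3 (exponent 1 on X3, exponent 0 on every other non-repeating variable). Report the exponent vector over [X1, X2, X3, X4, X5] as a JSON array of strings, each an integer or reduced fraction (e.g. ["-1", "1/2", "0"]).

["0", "1", "1", "0", "0"]

Dimensional matrix (M×T×I×L by X1×X2×X3×X4×X5):
  M: [-1  2 -2  0  1]
  T: [ 1  1 -1  1  1]
  I: [ 1  0  0  1  1]
  L: [ 1 -1  1  0 -1]
Echelon form has 3 nonzero rows (pivots: X1,X2,X4)
Repeat: X1,X2,X4; free: X3,X5
RREF:
  r0: [   1    0    0    0   -1]
  r1: [   0    1   -1    0    0]
  r2: [   0    0    0    1    2]
  r3: [   0    0    0    0    0]
Fix exponent of X3 at 1, X5 at 0; solve each RREF row for its pivot's exponent:
  r0: exp(X1) + (0)·1 = 0 ⇒ exp(X1) = 0
  r1: exp(X2) + (-1)·1 = 0 ⇒ exp(X2) = 1
  r2: exp(X4) + (0)·1 = 0 ⇒ exp(X4) = 0
Π_1 = X2 · X3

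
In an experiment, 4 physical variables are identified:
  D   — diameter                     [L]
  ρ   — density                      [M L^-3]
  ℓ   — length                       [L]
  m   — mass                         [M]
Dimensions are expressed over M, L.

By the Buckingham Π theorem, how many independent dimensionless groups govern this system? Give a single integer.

Exponent matrix [M,L] × [D,ρ,ℓ,m]:
  M: [ 0  1  0  1]
  L: [ 1 -3  1  0]
Echelon form has 2 nonzero rows (pivots: D,ρ)
n=4, r=2 ⇒ 2 dimensionless groups

2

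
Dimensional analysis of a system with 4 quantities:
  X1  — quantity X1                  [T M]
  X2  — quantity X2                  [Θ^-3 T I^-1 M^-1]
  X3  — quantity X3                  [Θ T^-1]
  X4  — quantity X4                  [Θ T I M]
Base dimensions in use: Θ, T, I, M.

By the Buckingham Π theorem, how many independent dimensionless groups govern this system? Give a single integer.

Dimensional matrix (Θ×T×I×M by X1×X2×X3×X4):
  Θ: [ 0 -3  1  1]
  T: [ 1  1 -1  1]
  I: [ 0 -1  0  1]
  M: [ 1 -1  0  1]
Row reduction gives pivot columns X1,X2,X3; rank = 3
4 vars − rank 3 = 1 Π group

1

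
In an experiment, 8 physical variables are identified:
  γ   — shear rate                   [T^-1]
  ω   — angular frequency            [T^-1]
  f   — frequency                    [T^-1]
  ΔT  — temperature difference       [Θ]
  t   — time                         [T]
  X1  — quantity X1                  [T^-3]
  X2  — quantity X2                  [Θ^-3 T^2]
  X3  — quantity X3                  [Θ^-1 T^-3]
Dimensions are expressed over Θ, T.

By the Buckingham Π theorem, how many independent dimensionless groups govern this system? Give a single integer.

Dimensional matrix (Θ×T by γ×ω×f×ΔT×t×X1×X2×X3):
  Θ: [ 0  0  0  1  0  0 -3 -1]
  T: [-1 -1 -1  0  1 -3  2 -3]
Echelon form has 2 nonzero rows (pivots: γ,ΔT)
8 vars − rank 2 = 6 Π groups

6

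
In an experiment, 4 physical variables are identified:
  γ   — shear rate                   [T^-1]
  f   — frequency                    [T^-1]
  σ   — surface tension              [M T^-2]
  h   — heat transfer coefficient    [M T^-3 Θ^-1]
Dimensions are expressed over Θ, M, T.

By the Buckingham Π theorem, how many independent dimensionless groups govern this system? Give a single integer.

Write exponents as rows Θ,M,T / cols γ,f,σ,h:
  Θ: [ 0  0  0 -1]
  M: [ 0  0  1  1]
  T: [-1 -1 -2 -3]
RREF → pivots at {γ,σ,h} ⇒ r = 3
Π count = n − r = 4 − 3 = 1

1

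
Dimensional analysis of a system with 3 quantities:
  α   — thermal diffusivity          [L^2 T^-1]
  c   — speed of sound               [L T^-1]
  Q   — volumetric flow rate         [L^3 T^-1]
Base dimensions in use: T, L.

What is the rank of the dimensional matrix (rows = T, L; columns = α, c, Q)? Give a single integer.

Write exponents as rows T,L / cols α,c,Q:
  T: [-1 -1 -1]
  L: [ 2  1  3]
Row reduction gives pivot columns α,c; rank = 2

2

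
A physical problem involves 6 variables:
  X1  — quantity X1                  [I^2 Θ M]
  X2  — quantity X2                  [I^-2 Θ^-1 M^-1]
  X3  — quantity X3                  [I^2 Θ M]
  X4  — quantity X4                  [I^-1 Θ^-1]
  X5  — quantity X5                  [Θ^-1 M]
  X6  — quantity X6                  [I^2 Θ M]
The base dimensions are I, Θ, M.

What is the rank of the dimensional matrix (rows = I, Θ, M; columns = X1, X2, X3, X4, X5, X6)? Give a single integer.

Exponent matrix [I,Θ,M] × [X1,X2,X3,X4,X5,X6]:
  I: [ 2 -2  2 -1  0  2]
  Θ: [ 1 -1  1 -1 -1  1]
  M: [ 1 -1  1  0  1  1]
RREF → pivots at {X1,X4} ⇒ r = 2

2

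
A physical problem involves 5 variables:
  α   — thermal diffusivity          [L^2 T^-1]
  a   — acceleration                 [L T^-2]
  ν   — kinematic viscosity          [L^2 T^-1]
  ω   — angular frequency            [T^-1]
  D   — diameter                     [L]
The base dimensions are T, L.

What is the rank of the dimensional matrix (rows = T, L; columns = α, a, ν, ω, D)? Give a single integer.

Dimensional matrix (T×L by α×a×ν×ω×D):
  T: [-1 -2 -1 -1  0]
  L: [ 2  1  2  0  1]
Row reduction gives pivot columns α,a; rank = 2

2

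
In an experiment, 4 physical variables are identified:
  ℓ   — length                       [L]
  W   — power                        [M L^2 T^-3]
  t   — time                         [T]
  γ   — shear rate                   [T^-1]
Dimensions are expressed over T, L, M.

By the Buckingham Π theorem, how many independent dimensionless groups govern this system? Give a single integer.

1

Dimensional matrix (T×L×M by ℓ×W×t×γ):
  T: [ 0 -3  1 -1]
  L: [ 1  2  0  0]
  M: [ 0  1  0  0]
Echelon form has 3 nonzero rows (pivots: ℓ,W,t)
n=4, r=3 ⇒ 1 dimensionless group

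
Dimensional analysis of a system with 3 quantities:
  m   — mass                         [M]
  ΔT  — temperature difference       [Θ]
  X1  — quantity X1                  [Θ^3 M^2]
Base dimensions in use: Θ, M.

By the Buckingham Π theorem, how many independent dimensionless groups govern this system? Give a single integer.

Write exponents as rows Θ,M / cols m,ΔT,X1:
  Θ: [ 0  1  3]
  M: [ 1  0  2]
Echelon form has 2 nonzero rows (pivots: m,ΔT)
Π count = n − r = 3 − 2 = 1

1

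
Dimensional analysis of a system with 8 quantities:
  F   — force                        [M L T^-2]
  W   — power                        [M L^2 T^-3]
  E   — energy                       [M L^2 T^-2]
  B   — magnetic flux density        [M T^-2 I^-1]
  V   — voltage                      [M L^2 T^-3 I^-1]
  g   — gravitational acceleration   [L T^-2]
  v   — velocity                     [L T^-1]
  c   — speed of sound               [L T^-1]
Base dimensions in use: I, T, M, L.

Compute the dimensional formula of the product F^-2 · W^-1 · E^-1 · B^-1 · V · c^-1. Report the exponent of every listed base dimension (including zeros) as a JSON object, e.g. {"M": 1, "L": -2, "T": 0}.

Write exponents as rows I,T,M,L / cols F,W,E,B,V,g,v,c:
  I: [ 0  0  0 -1 -1  0  0  0]
  T: [-2 -3 -2 -2 -3 -2 -1 -1]
  M: [ 1  1  1  1  1  0  0  0]
  L: [ 1  2  2  0  2  1  1  1]
  [I]: (-2)·0+(-1)·0+(-1)·0+(-1)·-1+(1)·-1+(-1)·0 = 0
  [T]: (-2)·-2+(-1)·-3+(-1)·-2+(-1)·-2+(1)·-3+(-1)·-1 = 9
  [M]: (-2)·1+(-1)·1+(-1)·1+(-1)·1+(1)·1+(-1)·0 = -4
  [L]: (-2)·1+(-1)·2+(-1)·2+(-1)·0+(1)·2+(-1)·1 = -5
⇒ T^9 M^-4 L^-5

{"I": 0, "T": 9, "M": -4, "L": -5}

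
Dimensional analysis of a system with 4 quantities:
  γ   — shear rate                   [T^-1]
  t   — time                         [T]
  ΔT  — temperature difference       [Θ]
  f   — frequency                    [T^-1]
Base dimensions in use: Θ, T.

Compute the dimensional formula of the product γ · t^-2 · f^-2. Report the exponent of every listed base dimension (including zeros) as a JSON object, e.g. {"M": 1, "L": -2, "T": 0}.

{"Θ": 0, "T": -1}

Exponent matrix [Θ,T] × [γ,t,ΔT,f]:
  Θ: [ 0  0  1  0]
  T: [-1  1  0 -1]
  [Θ]: (1)·0+(-2)·0+(-2)·0 = 0
  [T]: (1)·-1+(-2)·1+(-2)·-1 = -1
⇒ T^-1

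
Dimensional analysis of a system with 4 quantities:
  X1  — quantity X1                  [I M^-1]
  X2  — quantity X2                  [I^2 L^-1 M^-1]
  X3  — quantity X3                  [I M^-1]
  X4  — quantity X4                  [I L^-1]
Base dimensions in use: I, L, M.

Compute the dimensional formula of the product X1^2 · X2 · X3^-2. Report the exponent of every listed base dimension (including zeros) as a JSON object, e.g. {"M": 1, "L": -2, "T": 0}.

Write exponents as rows I,L,M / cols X1,X2,X3,X4:
  I: [ 1  2  1  1]
  L: [ 0 -1  0 -1]
  M: [-1 -1 -1  0]
  [I]: (2)·1+(1)·2+(-2)·1 = 2
  [L]: (2)·0+(1)·-1+(-2)·0 = -1
  [M]: (2)·-1+(1)·-1+(-2)·-1 = -1
⇒ I^2 L^-1 M^-1

{"I": 2, "L": -1, "M": -1}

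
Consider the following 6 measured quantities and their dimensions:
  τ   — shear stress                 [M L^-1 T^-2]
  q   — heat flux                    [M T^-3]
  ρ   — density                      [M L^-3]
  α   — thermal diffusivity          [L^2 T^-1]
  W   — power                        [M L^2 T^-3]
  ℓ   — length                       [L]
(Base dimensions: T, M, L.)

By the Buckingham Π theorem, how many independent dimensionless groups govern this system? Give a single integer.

Exponent matrix [T,M,L] × [τ,q,ρ,α,W,ℓ]:
  T: [-2 -3  0 -1 -3  0]
  M: [ 1  1  1  0  1  0]
  L: [-1  0 -3  2  2  1]
Row reduction gives pivot columns τ,q,α; rank = 3
6 vars − rank 3 = 3 Π groups

3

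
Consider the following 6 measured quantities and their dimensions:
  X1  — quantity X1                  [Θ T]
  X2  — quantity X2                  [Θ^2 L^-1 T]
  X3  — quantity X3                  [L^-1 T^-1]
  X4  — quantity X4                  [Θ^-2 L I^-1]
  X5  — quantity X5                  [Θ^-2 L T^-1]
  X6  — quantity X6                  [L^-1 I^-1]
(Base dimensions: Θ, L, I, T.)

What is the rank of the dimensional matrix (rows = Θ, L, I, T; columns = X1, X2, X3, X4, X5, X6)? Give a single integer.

Exponent matrix [Θ,L,I,T] × [X1,X2,X3,X4,X5,X6]:
  Θ: [ 1  2  0 -2 -2  0]
  L: [ 0 -1 -1  1  1 -1]
  I: [ 0  0  0 -1  0 -1]
  T: [ 1  1 -1  0 -1  0]
Echelon form has 3 nonzero rows (pivots: X1,X2,X4)

3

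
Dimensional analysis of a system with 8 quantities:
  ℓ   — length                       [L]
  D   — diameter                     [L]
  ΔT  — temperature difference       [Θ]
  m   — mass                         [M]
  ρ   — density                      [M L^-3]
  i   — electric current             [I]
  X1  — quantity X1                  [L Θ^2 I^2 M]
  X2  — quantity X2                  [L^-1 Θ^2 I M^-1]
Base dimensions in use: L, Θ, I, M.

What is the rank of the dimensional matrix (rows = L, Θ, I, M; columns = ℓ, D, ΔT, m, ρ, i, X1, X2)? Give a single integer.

Dimensional matrix (L×Θ×I×M by ℓ×D×ΔT×m×ρ×i×X1×X2):
  L: [ 1  1  0  0 -3  0  1 -1]
  Θ: [ 0  0  1  0  0  0  2  2]
  I: [ 0  0  0  0  0  1  2  1]
  M: [ 0  0  0  1  1  0  1 -1]
Echelon form has 4 nonzero rows (pivots: ℓ,ΔT,m,i)

4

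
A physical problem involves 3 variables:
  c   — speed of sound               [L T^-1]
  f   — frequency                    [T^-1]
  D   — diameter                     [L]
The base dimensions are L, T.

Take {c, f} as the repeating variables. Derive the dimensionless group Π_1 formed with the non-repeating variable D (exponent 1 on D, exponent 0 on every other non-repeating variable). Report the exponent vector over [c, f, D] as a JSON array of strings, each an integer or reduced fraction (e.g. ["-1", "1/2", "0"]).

Exponent matrix [L,T] × [c,f,D]:
  L: [ 1  0  1]
  T: [-1 -1  0]
Echelon form has 2 nonzero rows (pivots: c,f)
Repeat: c,f; free: D
RREF:
  r0: [   1    0    1]
  r1: [   0    1   -1]
Fix exponent of D at 1; solve each RREF row for its pivot's exponent:
  r0: exp(c) + (1)·1 = 0 ⇒ exp(c) = -1
  r1: exp(f) + (-1)·1 = 0 ⇒ exp(f) = 1
Π_1 = c^-1 · f · D

["-1", "1", "1"]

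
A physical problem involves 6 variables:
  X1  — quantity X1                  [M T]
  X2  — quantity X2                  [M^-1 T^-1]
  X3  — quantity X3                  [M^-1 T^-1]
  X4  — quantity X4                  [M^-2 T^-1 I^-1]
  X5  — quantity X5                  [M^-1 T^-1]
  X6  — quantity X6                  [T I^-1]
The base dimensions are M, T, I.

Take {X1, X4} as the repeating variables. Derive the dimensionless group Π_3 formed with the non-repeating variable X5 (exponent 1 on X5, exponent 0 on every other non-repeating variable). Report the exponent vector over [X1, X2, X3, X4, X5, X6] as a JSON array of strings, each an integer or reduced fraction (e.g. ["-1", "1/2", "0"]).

["1", "0", "0", "0", "1", "0"]

Dimensional matrix (M×T×I by X1×X2×X3×X4×X5×X6):
  M: [ 1 -1 -1 -2 -1  0]
  T: [ 1 -1 -1 -1 -1  1]
  I: [ 0  0  0 -1  0 -1]
Echelon form has 2 nonzero rows (pivots: X1,X4)
Repeat: X1,X4; free: X2,X3,X5,X6
RREF:
  r0: [   1   -1   -1    0   -1    2]
  r1: [   0    0    0    1    0    1]
  r2: [   0    0    0    0    0    0]
Fix exponent of X5 at 1, X2 at 0, X3 at 0, X6 at 0; solve each RREF row for its pivot's exponent:
  r0: exp(X1) + (-1)·1 = 0 ⇒ exp(X1) = 1
  r1: exp(X4) + (0)·1 = 0 ⇒ exp(X4) = 0
Π_3 = X1 · X5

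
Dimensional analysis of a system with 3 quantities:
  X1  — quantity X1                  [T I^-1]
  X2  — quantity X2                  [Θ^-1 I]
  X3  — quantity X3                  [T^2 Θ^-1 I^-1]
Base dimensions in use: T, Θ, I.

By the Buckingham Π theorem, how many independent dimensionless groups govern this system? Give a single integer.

1

Write exponents as rows T,Θ,I / cols X1,X2,X3:
  T: [ 1  0  2]
  Θ: [ 0 -1 -1]
  I: [-1  1 -1]
Echelon form has 2 nonzero rows (pivots: X1,X2)
n=3, r=2 ⇒ 1 dimensionless group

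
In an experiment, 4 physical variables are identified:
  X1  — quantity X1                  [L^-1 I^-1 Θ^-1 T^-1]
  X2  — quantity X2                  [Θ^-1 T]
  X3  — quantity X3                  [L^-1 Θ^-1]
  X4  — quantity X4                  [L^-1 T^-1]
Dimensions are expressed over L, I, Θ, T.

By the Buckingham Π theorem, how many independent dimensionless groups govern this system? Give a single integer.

1

Exponent matrix [L,I,Θ,T] × [X1,X2,X3,X4]:
  L: [-1  0 -1 -1]
  I: [-1  0  0  0]
  Θ: [-1 -1 -1  0]
  T: [-1  1  0 -1]
Echelon form has 3 nonzero rows (pivots: X1,X2,X3)
Π count = n − r = 4 − 3 = 1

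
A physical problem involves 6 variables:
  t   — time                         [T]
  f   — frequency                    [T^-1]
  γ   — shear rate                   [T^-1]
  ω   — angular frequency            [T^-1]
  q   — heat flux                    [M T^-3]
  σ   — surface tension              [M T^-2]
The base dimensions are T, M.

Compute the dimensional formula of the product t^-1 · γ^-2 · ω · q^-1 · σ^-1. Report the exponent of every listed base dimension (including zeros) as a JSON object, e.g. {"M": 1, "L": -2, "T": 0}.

Exponent matrix [T,M] × [t,f,γ,ω,q,σ]:
  T: [ 1 -1 -1 -1 -3 -2]
  M: [ 0  0  0  0  1  1]
  [T]: (-1)·1+(-2)·-1+(1)·-1+(-1)·-3+(-1)·-2 = 5
  [M]: (-1)·0+(-2)·0+(1)·0+(-1)·1+(-1)·1 = -2
⇒ T^5 M^-2

{"T": 5, "M": -2}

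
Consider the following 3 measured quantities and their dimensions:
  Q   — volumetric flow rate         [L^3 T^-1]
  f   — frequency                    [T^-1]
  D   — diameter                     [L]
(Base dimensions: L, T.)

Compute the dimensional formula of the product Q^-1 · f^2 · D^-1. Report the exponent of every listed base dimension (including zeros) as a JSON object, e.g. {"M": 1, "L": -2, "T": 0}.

Dimensional matrix (L×T by Q×f×D):
  L: [ 3  0  1]
  T: [-1 -1  0]
  [L]: (-1)·3+(2)·0+(-1)·1 = -4
  [T]: (-1)·-1+(2)·-1+(-1)·0 = -1
⇒ L^-4 T^-1

{"L": -4, "T": -1}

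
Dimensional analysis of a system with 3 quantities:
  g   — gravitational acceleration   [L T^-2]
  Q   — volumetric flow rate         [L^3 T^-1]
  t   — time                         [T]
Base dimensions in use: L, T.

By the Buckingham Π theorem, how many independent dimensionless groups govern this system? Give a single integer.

Dimensional matrix (L×T by g×Q×t):
  L: [ 1  3  0]
  T: [-2 -1  1]
RREF → pivots at {g,Q} ⇒ r = 2
Π count = n − r = 3 − 2 = 1

1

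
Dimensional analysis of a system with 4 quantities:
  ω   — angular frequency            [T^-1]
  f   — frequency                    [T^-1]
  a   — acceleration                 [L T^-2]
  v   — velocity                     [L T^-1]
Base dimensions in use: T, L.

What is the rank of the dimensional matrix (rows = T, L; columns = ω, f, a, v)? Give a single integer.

2

Exponent matrix [T,L] × [ω,f,a,v]:
  T: [-1 -1 -2 -1]
  L: [ 0  0  1  1]
RREF → pivots at {ω,a} ⇒ r = 2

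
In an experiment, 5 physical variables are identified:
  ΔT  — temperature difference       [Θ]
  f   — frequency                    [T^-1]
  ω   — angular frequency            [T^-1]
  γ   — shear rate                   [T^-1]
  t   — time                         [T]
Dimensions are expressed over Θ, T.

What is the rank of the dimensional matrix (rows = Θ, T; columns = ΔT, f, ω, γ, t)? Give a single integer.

2

Exponent matrix [Θ,T] × [ΔT,f,ω,γ,t]:
  Θ: [ 1  0  0  0  0]
  T: [ 0 -1 -1 -1  1]
RREF → pivots at {ΔT,f} ⇒ r = 2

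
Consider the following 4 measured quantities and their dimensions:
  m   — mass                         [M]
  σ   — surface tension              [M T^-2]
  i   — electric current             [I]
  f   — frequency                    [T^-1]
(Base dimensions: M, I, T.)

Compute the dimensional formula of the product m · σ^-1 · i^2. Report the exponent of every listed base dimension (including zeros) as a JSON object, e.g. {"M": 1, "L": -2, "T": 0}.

{"M": 0, "I": 2, "T": 2}

Exponent matrix [M,I,T] × [m,σ,i,f]:
  M: [ 1  1  0  0]
  I: [ 0  0  1  0]
  T: [ 0 -2  0 -1]
  [M]: (1)·1+(-1)·1+(2)·0 = 0
  [I]: (1)·0+(-1)·0+(2)·1 = 2
  [T]: (1)·0+(-1)·-2+(2)·0 = 2
⇒ I^2 T^2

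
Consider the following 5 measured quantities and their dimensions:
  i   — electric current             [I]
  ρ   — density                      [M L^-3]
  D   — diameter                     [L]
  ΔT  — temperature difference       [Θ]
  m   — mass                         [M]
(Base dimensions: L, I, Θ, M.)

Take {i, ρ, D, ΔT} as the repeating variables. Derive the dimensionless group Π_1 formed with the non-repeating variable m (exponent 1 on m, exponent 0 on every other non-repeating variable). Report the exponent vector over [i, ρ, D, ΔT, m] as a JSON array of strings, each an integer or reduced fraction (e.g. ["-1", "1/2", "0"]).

Dimensional matrix (L×I×Θ×M by i×ρ×D×ΔT×m):
  L: [ 0 -3  1  0  0]
  I: [ 1  0  0  0  0]
  Θ: [ 0  0  0  1  0]
  M: [ 0  1  0  0  1]
RREF → pivots at {i,ρ,D,ΔT} ⇒ r = 4
Pivot set = {i,ρ,D,ΔT}, free = {m}
RREF:
  r0: [   1    0    0    0    0]
  r1: [   0    1    0    0    1]
  r2: [   0    0    1    0    3]
  r3: [   0    0    0    1    0]
Fix exponent of m at 1; solve each RREF row for its pivot's exponent:
  r0: exp(i) + (0)·1 = 0 ⇒ exp(i) = 0
  r1: exp(ρ) + (1)·1 = 0 ⇒ exp(ρ) = -1
  r2: exp(D) + (3)·1 = 0 ⇒ exp(D) = -3
  r3: exp(ΔT) + (0)·1 = 0 ⇒ exp(ΔT) = 0
Π_1 = ρ^-1 · D^-3 · m

["0", "-1", "-3", "0", "1"]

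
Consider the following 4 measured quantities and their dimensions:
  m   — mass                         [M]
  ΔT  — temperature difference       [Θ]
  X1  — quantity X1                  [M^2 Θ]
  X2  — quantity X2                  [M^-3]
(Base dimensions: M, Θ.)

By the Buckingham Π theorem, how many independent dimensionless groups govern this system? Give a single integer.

2

Write exponents as rows M,Θ / cols m,ΔT,X1,X2:
  M: [ 1  0  2 -3]
  Θ: [ 0  1  1  0]
RREF → pivots at {m,ΔT} ⇒ r = 2
n=4, r=2 ⇒ 2 dimensionless groups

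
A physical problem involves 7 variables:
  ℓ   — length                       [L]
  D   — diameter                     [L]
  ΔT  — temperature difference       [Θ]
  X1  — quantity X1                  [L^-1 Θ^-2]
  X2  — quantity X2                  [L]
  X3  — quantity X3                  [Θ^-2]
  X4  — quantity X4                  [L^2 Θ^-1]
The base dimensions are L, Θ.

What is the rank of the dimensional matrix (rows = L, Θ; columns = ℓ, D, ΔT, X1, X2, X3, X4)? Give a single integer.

2

Exponent matrix [L,Θ] × [ℓ,D,ΔT,X1,X2,X3,X4]:
  L: [ 1  1  0 -1  1  0  2]
  Θ: [ 0  0  1 -2  0 -2 -1]
Echelon form has 2 nonzero rows (pivots: ℓ,ΔT)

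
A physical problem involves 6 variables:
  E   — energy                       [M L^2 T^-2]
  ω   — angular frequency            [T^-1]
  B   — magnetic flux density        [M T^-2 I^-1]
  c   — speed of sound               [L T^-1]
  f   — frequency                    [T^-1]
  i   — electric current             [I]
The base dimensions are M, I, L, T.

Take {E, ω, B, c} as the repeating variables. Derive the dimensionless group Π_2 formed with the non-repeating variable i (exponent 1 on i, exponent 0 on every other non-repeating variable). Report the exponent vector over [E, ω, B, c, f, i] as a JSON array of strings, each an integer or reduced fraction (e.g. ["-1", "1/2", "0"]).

Dimensional matrix (M×I×L×T by E×ω×B×c×f×i):
  M: [ 1  0  1  0  0  0]
  I: [ 0  0 -1  0  0  1]
  L: [ 2  0  0  1  0  0]
  T: [-2 -1 -2 -1 -1  0]
RREF → pivots at {E,ω,B,c} ⇒ r = 4
Repeat: E,ω,B,c; free: f,i
RREF:
  r0: [   1    0    0    0    0    1]
  r1: [   0    1    0    0    1    2]
  r2: [   0    0    1    0    0   -1]
  r3: [   0    0    0    1    0   -2]
Fix exponent of i at 1, f at 0; solve each RREF row for its pivot's exponent:
  r0: exp(E) + (1)·1 = 0 ⇒ exp(E) = -1
  r1: exp(ω) + (2)·1 = 0 ⇒ exp(ω) = -2
  r2: exp(B) + (-1)·1 = 0 ⇒ exp(B) = 1
  r3: exp(c) + (-2)·1 = 0 ⇒ exp(c) = 2
Π_2 = E^-1 · ω^-2 · B · c^2 · i

["-1", "-2", "1", "2", "0", "1"]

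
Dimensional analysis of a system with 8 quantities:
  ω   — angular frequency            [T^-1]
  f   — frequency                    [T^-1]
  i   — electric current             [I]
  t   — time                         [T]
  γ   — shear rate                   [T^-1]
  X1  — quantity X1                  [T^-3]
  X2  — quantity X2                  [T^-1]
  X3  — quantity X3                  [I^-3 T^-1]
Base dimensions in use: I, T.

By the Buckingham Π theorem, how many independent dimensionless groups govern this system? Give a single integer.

Write exponents as rows I,T / cols ω,f,i,t,γ,X1,X2,X3:
  I: [ 0  0  1  0  0  0  0 -3]
  T: [-1 -1  0  1 -1 -3 -1 -1]
RREF → pivots at {ω,i} ⇒ r = 2
Π count = n − r = 8 − 2 = 6

6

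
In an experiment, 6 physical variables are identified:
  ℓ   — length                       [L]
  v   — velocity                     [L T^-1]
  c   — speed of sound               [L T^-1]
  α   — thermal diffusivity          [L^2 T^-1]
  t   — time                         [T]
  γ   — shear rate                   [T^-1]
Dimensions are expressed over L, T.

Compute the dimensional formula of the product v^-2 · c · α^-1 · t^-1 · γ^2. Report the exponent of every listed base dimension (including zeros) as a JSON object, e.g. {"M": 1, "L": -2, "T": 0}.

{"L": -3, "T": -1}

Exponent matrix [L,T] × [ℓ,v,c,α,t,γ]:
  L: [ 1  1  1  2  0  0]
  T: [ 0 -1 -1 -1  1 -1]
  [L]: (-2)·1+(1)·1+(-1)·2+(-1)·0+(2)·0 = -3
  [T]: (-2)·-1+(1)·-1+(-1)·-1+(-1)·1+(2)·-1 = -1
⇒ L^-3 T^-1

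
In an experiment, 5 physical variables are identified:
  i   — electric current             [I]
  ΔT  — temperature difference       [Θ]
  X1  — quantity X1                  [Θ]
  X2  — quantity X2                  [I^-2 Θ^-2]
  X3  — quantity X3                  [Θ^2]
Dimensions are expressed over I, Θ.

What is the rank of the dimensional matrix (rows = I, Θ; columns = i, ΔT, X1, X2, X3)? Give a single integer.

2

Write exponents as rows I,Θ / cols i,ΔT,X1,X2,X3:
  I: [ 1  0  0 -2  0]
  Θ: [ 0  1  1 -2  2]
Row reduction gives pivot columns i,ΔT; rank = 2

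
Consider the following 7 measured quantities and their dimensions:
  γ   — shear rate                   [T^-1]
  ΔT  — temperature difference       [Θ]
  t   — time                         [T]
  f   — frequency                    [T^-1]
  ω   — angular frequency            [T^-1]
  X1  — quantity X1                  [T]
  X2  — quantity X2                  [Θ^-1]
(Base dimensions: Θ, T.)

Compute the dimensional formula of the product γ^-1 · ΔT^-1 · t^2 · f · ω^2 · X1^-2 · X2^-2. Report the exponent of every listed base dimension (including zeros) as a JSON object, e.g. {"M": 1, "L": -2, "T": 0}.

{"Θ": 1, "T": -2}

Dimensional matrix (Θ×T by γ×ΔT×t×f×ω×X1×X2):
  Θ: [ 0  1  0  0  0  0 -1]
  T: [-1  0  1 -1 -1  1  0]
  [Θ]: (-1)·0+(-1)·1+(2)·0+(1)·0+(2)·0+(-2)·0+(-2)·-1 = 1
  [T]: (-1)·-1+(-1)·0+(2)·1+(1)·-1+(2)·-1+(-2)·1+(-2)·0 = -2
⇒ Θ T^-2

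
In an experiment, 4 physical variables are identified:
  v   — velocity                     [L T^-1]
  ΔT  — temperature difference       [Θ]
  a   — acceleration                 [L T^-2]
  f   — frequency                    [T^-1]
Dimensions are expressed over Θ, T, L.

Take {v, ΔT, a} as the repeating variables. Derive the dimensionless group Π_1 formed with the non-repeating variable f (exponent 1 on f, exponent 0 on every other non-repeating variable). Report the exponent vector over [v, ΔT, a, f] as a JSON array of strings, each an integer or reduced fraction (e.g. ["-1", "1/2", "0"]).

Dimensional matrix (Θ×T×L by v×ΔT×a×f):
  Θ: [ 0  1  0  0]
  T: [-1  0 -2 -1]
  L: [ 1  0  1  0]
Row reduction gives pivot columns v,ΔT,a; rank = 3
Pivot set = {v,ΔT,a}, free = {f}
RREF:
  r0: [   1    0    0   -1]
  r1: [   0    1    0    0]
  r2: [   0    0    1    1]
Fix exponent of f at 1; solve each RREF row for its pivot's exponent:
  r0: exp(v) + (-1)·1 = 0 ⇒ exp(v) = 1
  r1: exp(ΔT) + (0)·1 = 0 ⇒ exp(ΔT) = 0
  r2: exp(a) + (1)·1 = 0 ⇒ exp(a) = -1
Π_1 = v · a^-1 · f

["1", "0", "-1", "1"]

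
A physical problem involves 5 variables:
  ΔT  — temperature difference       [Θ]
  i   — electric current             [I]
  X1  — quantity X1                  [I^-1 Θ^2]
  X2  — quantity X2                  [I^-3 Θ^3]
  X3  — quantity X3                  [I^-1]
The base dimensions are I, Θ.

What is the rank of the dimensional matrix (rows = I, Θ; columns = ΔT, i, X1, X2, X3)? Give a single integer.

Dimensional matrix (I×Θ by ΔT×i×X1×X2×X3):
  I: [ 0  1 -1 -3 -1]
  Θ: [ 1  0  2  3  0]
Echelon form has 2 nonzero rows (pivots: ΔT,i)

2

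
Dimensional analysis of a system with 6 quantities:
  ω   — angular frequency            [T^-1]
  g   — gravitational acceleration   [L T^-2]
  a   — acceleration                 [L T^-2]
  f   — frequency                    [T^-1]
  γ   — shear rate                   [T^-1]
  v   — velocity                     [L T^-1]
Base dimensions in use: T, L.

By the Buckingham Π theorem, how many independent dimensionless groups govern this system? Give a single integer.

Exponent matrix [T,L] × [ω,g,a,f,γ,v]:
  T: [-1 -2 -2 -1 -1 -1]
  L: [ 0  1  1  0  0  1]
RREF → pivots at {ω,g} ⇒ r = 2
6 vars − rank 2 = 4 Π groups

4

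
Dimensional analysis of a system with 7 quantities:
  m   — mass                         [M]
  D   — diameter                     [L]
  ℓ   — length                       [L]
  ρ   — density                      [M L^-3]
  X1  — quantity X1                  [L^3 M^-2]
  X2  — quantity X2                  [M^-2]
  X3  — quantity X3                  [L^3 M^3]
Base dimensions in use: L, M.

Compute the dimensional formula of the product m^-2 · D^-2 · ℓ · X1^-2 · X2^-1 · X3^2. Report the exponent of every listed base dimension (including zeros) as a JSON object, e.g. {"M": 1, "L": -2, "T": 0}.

{"L": -1, "M": 10}

Exponent matrix [L,M] × [m,D,ℓ,ρ,X1,X2,X3]:
  L: [ 0  1  1 -3  3  0  3]
  M: [ 1  0  0  1 -2 -2  3]
  [L]: (-2)·0+(-2)·1+(1)·1+(-2)·3+(-1)·0+(2)·3 = -1
  [M]: (-2)·1+(-2)·0+(1)·0+(-2)·-2+(-1)·-2+(2)·3 = 10
⇒ L^-1 M^10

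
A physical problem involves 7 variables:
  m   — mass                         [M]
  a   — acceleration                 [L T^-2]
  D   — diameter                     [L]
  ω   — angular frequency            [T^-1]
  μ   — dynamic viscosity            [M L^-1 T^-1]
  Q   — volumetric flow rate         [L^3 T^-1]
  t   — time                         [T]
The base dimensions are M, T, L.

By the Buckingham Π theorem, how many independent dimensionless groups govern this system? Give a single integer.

Exponent matrix [M,T,L] × [m,a,D,ω,μ,Q,t]:
  M: [ 1  0  0  0  1  0  0]
  T: [ 0 -2  0 -1 -1 -1  1]
  L: [ 0  1  1  0 -1  3  0]
Row reduction gives pivot columns m,a,D; rank = 3
n=7, r=3 ⇒ 4 dimensionless groups

4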